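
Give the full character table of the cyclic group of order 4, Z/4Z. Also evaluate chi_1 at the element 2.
Character table of Z/4Z (irreps indexed chi_0,...,chi_3 with chi_k(m) = zeta_4^(k*m), zeta_4 = exp(2*pi*i/4)):
  irrep \ class  {0} (size 1)  {1} (size 1)  {2} (size 1)  {3} (size 1)
  chi_0          1             1             1             1           
  chi_1          1             I             -1            -I          
  chi_2          1             -1            1             -1          
  chi_3          1             -I            -1            I           

Spot check: chi_1(2) = zeta_4^(1*2) = zeta_4^2 = -1.

Why: Z/4Z is abelian, so all 4 irreducible complex representations are 1-dimensional. They are given by chi_k(m) = zeta_4^(k*m) for k = 0,...,3. Row orthogonality: sum_m chi_k(m) conj(chi_l(m)) = 4 * [k = l].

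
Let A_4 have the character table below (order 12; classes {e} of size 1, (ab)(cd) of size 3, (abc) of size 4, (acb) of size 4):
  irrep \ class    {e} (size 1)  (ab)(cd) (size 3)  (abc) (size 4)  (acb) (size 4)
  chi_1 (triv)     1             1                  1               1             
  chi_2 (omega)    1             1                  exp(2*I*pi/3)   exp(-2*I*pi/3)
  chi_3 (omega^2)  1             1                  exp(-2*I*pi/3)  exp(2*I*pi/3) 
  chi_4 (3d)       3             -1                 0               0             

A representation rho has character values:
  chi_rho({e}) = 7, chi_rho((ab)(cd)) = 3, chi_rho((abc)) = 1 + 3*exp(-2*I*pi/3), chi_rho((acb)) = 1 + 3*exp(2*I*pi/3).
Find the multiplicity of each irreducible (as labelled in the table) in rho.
Multiplicities: chi_1: 1, chi_2: 0, chi_3: 3, chi_4: 1.

Justification: Use <chi_rho, chi> = (1/|G|) sum_C |C| * chi_rho(C) * conj(chi(C)) with |G| = 12 for each irreducible chi in the table:
  <chi_rho, chi_1> = (1/12)[1*(7)*conj(1) + 3*(3)*conj(1) + 4*(1 + 3*exp(-2*I*pi/3))*conj(1) + 4*(1 + 3*exp(2*I*pi/3))*conj(1)]
      = (1/12)[(7) + (9) + (4 + 12*exp(-2*I*pi/3)) + (4 + 12*exp(2*I*pi/3))] = 12/12 = 1
  <chi_rho, chi_2> = (1/12)[1*(7)*conj(1) + 3*(3)*conj(1) + 4*(1 + 3*exp(-2*I*pi/3))*conj(exp(2*I*pi/3)) + 4*(1 + 3*exp(2*I*pi/3))*conj(exp(-2*I*pi/3))]
      = (1/12)[(7) + (9) + (4*exp(-2*I*pi/3) + 12*exp(2*I*pi/3)) + (12*exp(-2*I*pi/3) + 4*exp(2*I*pi/3))] = 0/12 = 0
  <chi_rho, chi_3> = (1/12)[1*(7)*conj(1) + 3*(3)*conj(1) + 4*(1 + 3*exp(-2*I*pi/3))*conj(exp(-2*I*pi/3)) + 4*(1 + 3*exp(2*I*pi/3))*conj(exp(2*I*pi/3))]
      = (1/12)[(7) + (9) + (12 + 4*exp(2*I*pi/3)) + (12 + 4*exp(-2*I*pi/3))] = 36/12 = 3
  <chi_rho, chi_4> = (1/12)[1*(7)*conj(3) + 3*(3)*conj(-1) + 4*(1 + 3*exp(-2*I*pi/3))*conj(0) + 4*(1 + 3*exp(2*I*pi/3))*conj(0)]
      = (1/12)[(21) + (-9) + (0) + (0)] = 12/12 = 1
(Exp terms are combined using exp(i*s)*conj(exp(i*t)) = exp(i*(s-t)), and sums of them are collapsed using the identity that for every m > 1 the m distinct m-th roots of unity sum to 0, e.g. 1 + exp(2*I*pi/3) + exp(-2*I*pi/3) = 0.)
Dimension check: dim(rho) = sum (mult * dim) = 1*1 + 0*1 + 3*1 + 1*3 = 7 = chi_rho(e) = 7.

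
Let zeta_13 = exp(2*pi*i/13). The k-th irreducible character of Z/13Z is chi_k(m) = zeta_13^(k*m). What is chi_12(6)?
chi_12(6) = zeta_13^72 = exp(-12*I*pi/13)

Details: chi_12(6) = zeta_13^(12*6) = zeta_13^72. Since zeta_13^13 = 1, this equals zeta_13^7 = exp(2*pi*i*7/13) = exp(-12*I*pi/13).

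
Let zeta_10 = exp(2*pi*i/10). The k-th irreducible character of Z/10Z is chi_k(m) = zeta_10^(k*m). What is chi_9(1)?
chi_9(1) = zeta_10^9 = exp(-I*pi/5)

Details: chi_9(1) = zeta_10^(9*1) = zeta_10^9. Since zeta_10^10 = 1, this equals zeta_10^9 = exp(2*pi*i*9/10) = exp(-I*pi/5).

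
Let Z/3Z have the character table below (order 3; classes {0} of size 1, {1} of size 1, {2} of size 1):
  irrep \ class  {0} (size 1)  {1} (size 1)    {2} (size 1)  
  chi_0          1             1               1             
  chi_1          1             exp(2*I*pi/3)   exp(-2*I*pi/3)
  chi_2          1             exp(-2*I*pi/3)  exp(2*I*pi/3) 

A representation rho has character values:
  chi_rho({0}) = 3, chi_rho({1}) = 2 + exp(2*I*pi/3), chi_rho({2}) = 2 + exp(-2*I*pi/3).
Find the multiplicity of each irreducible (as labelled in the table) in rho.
Multiplicities: chi_0: 2, chi_1: 1, chi_2: 0.

Reasoning: Use <chi_rho, chi> = (1/|G|) sum_C |C| * chi_rho(C) * conj(chi(C)) with |G| = 3 for each irreducible chi in the table:
  <chi_rho, chi_0> = (1/3)[1*(3)*conj(1) + 1*(2 + exp(2*I*pi/3))*conj(1) + 1*(2 + exp(-2*I*pi/3))*conj(1)]
      = (1/3)[(3) + (2 + exp(2*I*pi/3)) + (2 + exp(-2*I*pi/3))] = 6/3 = 2
  <chi_rho, chi_1> = (1/3)[1*(3)*conj(1) + 1*(2 + exp(2*I*pi/3))*conj(exp(2*I*pi/3)) + 1*(2 + exp(-2*I*pi/3))*conj(exp(-2*I*pi/3))]
      = (1/3)[(3) + (1 + 2*exp(-2*I*pi/3)) + (1 + 2*exp(2*I*pi/3))] = 3/3 = 1
  <chi_rho, chi_2> = (1/3)[1*(3)*conj(1) + 1*(2 + exp(2*I*pi/3))*conj(exp(-2*I*pi/3)) + 1*(2 + exp(-2*I*pi/3))*conj(exp(2*I*pi/3))]
      = (1/3)[(3) + (exp(-2*I*pi/3) + 2*exp(2*I*pi/3)) + (2*exp(-2*I*pi/3) + exp(2*I*pi/3))] = 0/3 = 0
(Exp terms are combined using exp(i*s)*conj(exp(i*t)) = exp(i*(s-t)), and sums of them are collapsed using the identity that for every m > 1 the m distinct m-th roots of unity sum to 0, e.g. 1 + exp(2*I*pi/3) + exp(-2*I*pi/3) = 0.)
Dimension check: dim(rho) = sum (mult * dim) = 2*1 + 1*1 + 0*1 = 3 = chi_rho(e) = 3.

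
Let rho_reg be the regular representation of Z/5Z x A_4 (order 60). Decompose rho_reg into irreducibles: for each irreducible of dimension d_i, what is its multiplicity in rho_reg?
Each irreducible V_i of dimension d_i appears with multiplicity d_i, i.e. rho_reg = (direct sum over all irreducibles V_i) d_i V_i. The irreducible dimensions for Z/5Z x A_4 are 1, 1, 1, 1, 1, 1, 1, 1, 1, 1, 1, 1, 1, 1, 1, 3, 3, 3, 3, 3: 15 irreducibles of dimension 1, each with multiplicity 1; 5 irreducibles of dimension 3, each with multiplicity 3. Total dimension 15*1*1 + 5*3*3 = 60 = |G|.

Proof sketch: General theorem: in the regular representation of a finite group G, each irreducible appears with multiplicity equal to its dimension. Check: dim(rho_reg) = sum d_i^2 = 1 + 1 + 1 + 1 + 1 + 1 + 1 + 1 + 1 + 1 + 1 + 1 + 1 + 1 + 1 + 9 + 9 + 9 + 9 + 9 = 60 = |G|.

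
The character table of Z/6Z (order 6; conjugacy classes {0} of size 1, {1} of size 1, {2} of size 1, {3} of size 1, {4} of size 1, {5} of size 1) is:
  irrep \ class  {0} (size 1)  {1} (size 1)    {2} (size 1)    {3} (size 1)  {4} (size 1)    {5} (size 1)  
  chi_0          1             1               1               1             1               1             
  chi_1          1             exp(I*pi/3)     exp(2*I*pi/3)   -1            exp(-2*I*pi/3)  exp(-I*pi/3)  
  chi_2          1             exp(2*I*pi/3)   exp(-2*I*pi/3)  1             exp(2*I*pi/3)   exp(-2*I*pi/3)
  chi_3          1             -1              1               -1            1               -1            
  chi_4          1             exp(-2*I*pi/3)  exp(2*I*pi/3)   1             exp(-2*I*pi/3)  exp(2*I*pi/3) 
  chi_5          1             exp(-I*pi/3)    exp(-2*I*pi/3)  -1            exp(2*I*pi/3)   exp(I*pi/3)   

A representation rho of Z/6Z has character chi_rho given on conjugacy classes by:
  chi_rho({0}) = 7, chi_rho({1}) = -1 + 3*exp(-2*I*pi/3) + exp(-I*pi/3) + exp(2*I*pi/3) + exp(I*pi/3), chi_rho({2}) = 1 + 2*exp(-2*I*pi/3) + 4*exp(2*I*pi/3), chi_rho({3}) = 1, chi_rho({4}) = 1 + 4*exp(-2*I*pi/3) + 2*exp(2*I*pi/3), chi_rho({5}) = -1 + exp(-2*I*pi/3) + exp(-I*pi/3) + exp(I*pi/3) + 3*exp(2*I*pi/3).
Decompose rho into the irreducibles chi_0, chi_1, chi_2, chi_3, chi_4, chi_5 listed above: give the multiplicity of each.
Multiplicities: chi_0: 0, chi_1: 1, chi_2: 1, chi_3: 1, chi_4: 3, chi_5: 1.

Justification: Use <chi_rho, chi> = (1/|G|) sum_C |C| * chi_rho(C) * conj(chi(C)) with |G| = 6 for each irreducible chi in the table:
  <chi_rho, chi_0> = (1/6)[1*(7)*conj(1) + 1*(-1 + 3*exp(-2*I*pi/3) + exp(-I*pi/3) + exp(2*I*pi/3) + exp(I*pi/3))*conj(1) + 1*(1 + 2*exp(-2*I*pi/3) + 4*exp(2*I*pi/3))*conj(1) + 1*(1)*conj(1) + 1*(1 + 4*exp(-2*I*pi/3) + 2*exp(2*I*pi/3))*conj(1) + 1*(-1 + exp(-2*I*pi/3) + exp(-I*pi/3) + exp(I*pi/3) + 3*exp(2*I*pi/3))*conj(1)]
      = (1/6)[(7) + (-1 + 3*exp(-2*I*pi/3) + exp(-I*pi/3) + exp(2*I*pi/3) + exp(I*pi/3)) + (1 + 2*exp(-2*I*pi/3) + 4*exp(2*I*pi/3)) + (1) + (1 + 4*exp(-2*I*pi/3) + 2*exp(2*I*pi/3)) + (-1 + exp(-2*I*pi/3) + exp(-I*pi/3) + exp(I*pi/3) + 3*exp(2*I*pi/3))] = 0/6 = 0
  <chi_rho, chi_1> = (1/6)[1*(7)*conj(1) + 1*(-1 + 3*exp(-2*I*pi/3) + exp(-I*pi/3) + exp(2*I*pi/3) + exp(I*pi/3))*conj(exp(I*pi/3)) + 1*(1 + 2*exp(-2*I*pi/3) + 4*exp(2*I*pi/3))*conj(exp(2*I*pi/3)) + 1*(1)*conj(-1) + 1*(1 + 4*exp(-2*I*pi/3) + 2*exp(2*I*pi/3))*conj(exp(-2*I*pi/3)) + 1*(-1 + exp(-2*I*pi/3) + exp(-I*pi/3) + exp(I*pi/3) + 3*exp(2*I*pi/3))*conj(exp(-I*pi/3))]
      = (1/6)[(7) + (-2 + exp(-2*I*pi/3) - exp(-I*pi/3) + exp(I*pi/3)) + (4 + exp(-2*I*pi/3) + 2*exp(2*I*pi/3)) + (-1) + (4 + 2*exp(-2*I*pi/3) + exp(2*I*pi/3)) + (-2 - exp(I*pi/3) + exp(-I*pi/3) + exp(2*I*pi/3))] = 6/6 = 1
  <chi_rho, chi_2> = (1/6)[1*(7)*conj(1) + 1*(-1 + 3*exp(-2*I*pi/3) + exp(-I*pi/3) + exp(2*I*pi/3) + exp(I*pi/3))*conj(exp(2*I*pi/3)) + 1*(1 + 2*exp(-2*I*pi/3) + 4*exp(2*I*pi/3))*conj(exp(-2*I*pi/3)) + 1*(1)*conj(1) + 1*(1 + 4*exp(-2*I*pi/3) + 2*exp(2*I*pi/3))*conj(exp(2*I*pi/3)) + 1*(-1 + exp(-2*I*pi/3) + exp(-I*pi/3) + exp(I*pi/3) + 3*exp(2*I*pi/3))*conj(exp(-2*I*pi/3))]
      = (1/6)[(7) + (exp(-I*pi/3) - exp(-2*I*pi/3) + 3*exp(2*I*pi/3)) + (2 + 4*exp(-2*I*pi/3) + exp(2*I*pi/3)) + (1) + (2 + exp(-2*I*pi/3) + 4*exp(2*I*pi/3)) + (3*exp(-2*I*pi/3) - exp(2*I*pi/3) + exp(I*pi/3))] = 6/6 = 1
  <chi_rho, chi_3> = (1/6)[1*(7)*conj(1) + 1*(-1 + 3*exp(-2*I*pi/3) + exp(-I*pi/3) + exp(2*I*pi/3) + exp(I*pi/3))*conj(-1) + 1*(1 + 2*exp(-2*I*pi/3) + 4*exp(2*I*pi/3))*conj(1) + 1*(1)*conj(-1) + 1*(1 + 4*exp(-2*I*pi/3) + 2*exp(2*I*pi/3))*conj(1) + 1*(-1 + exp(-2*I*pi/3) + exp(-I*pi/3) + exp(I*pi/3) + 3*exp(2*I*pi/3))*conj(-1)]
      = (1/6)[(7) + (1 - exp(I*pi/3) - exp(2*I*pi/3) - exp(-I*pi/3) - 3*exp(-2*I*pi/3)) + (1 + 2*exp(-2*I*pi/3) + 4*exp(2*I*pi/3)) + (-1) + (1 + 4*exp(-2*I*pi/3) + 2*exp(2*I*pi/3)) + (1 - 3*exp(2*I*pi/3) - exp(I*pi/3) - exp(-I*pi/3) - exp(-2*I*pi/3))] = 6/6 = 1
  <chi_rho, chi_4> = (1/6)[1*(7)*conj(1) + 1*(-1 + 3*exp(-2*I*pi/3) + exp(-I*pi/3) + exp(2*I*pi/3) + exp(I*pi/3))*conj(exp(-2*I*pi/3)) + 1*(1 + 2*exp(-2*I*pi/3) + 4*exp(2*I*pi/3))*conj(exp(2*I*pi/3)) + 1*(1)*conj(1) + 1*(1 + 4*exp(-2*I*pi/3) + 2*exp(2*I*pi/3))*conj(exp(-2*I*pi/3)) + 1*(-1 + exp(-2*I*pi/3) + exp(-I*pi/3) + exp(I*pi/3) + 3*exp(2*I*pi/3))*conj(exp(2*I*pi/3))]
      = (1/6)[(7) + (2 + exp(-2*I*pi/3) - exp(2*I*pi/3) + exp(I*pi/3)) + (4 + exp(-2*I*pi/3) + 2*exp(2*I*pi/3)) + (1) + (4 + 2*exp(-2*I*pi/3) + exp(2*I*pi/3)) + (2 + exp(-I*pi/3) + exp(2*I*pi/3) - exp(-2*I*pi/3))] = 18/6 = 3
  <chi_rho, chi_5> = (1/6)[1*(7)*conj(1) + 1*(-1 + 3*exp(-2*I*pi/3) + exp(-I*pi/3) + exp(2*I*pi/3) + exp(I*pi/3))*conj(exp(-I*pi/3)) + 1*(1 + 2*exp(-2*I*pi/3) + 4*exp(2*I*pi/3))*conj(exp(-2*I*pi/3)) + 1*(1)*conj(-1) + 1*(1 + 4*exp(-2*I*pi/3) + 2*exp(2*I*pi/3))*conj(exp(2*I*pi/3)) + 1*(-1 + exp(-2*I*pi/3) + exp(-I*pi/3) + exp(I*pi/3) + 3*exp(2*I*pi/3))*conj(exp(I*pi/3))]
      = (1/6)[(7) + (3*exp(-I*pi/3) - exp(I*pi/3) + exp(2*I*pi/3)) + (2 + 4*exp(-2*I*pi/3) + exp(2*I*pi/3)) + (-1) + (2 + exp(-2*I*pi/3) + 4*exp(2*I*pi/3)) + (exp(-2*I*pi/3) - exp(-I*pi/3) + 3*exp(I*pi/3))] = 6/6 = 1
(Exp terms are combined using exp(i*s)*conj(exp(i*t)) = exp(i*(s-t)), and sums of them are collapsed using the identity that for every m > 1 the m distinct m-th roots of unity sum to 0, e.g. 1 + exp(2*I*pi/3) + exp(-2*I*pi/3) = 0.)
Dimension check: dim(rho) = sum (mult * dim) = 0*1 + 1*1 + 1*1 + 1*1 + 3*1 + 1*1 = 7 = chi_rho(e) = 7.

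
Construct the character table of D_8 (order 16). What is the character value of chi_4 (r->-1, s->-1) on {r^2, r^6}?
Conjugacy classes: {e} of size 1, {r^4} of size 1, {r^1, r^7} of size 2, {r^2, r^6} of size 2, {r^3, r^5} of size 2, {s, sr^2, ...} of size 4, {sr, sr^3, ...} of size 4.
Character table:
  irrep \ class              {e} (size 1)  {r^4} (size 1)  {r^1, r^7} (size 2)  {r^2, r^6} (size 2)  {r^3, r^5} (size 2)  {s, sr^2, ...} (size 4)  {sr, sr^3, ...} (size 4)
  chi_1 (triv)               1             1               1                    1                    1                    1                        1                       
  chi_2 (sign: r->1, s->-1)  1             1               1                    1                    1                    -1                       -1                      
  chi_3 (r->-1, s->1)        1             1               -1                   1                    -1                   1                        -1                      
  chi_4 (r->-1, s->-1)       1             1               -1                   1                    -1                   -1                       1                       
  chi_5 (2d, j=1)            2             -2              sqrt(2)              0                    -sqrt(2)             0                        0                       
  chi_6 (2d, j=2)            2             2               0                    -2                   0                    0                        0                       
  chi_7 (2d, j=3)            2             -2              -sqrt(2)             0                    sqrt(2)              0                        0                       

Spot check: chi_4 (r->-1, s->-1) on {r^2, r^6} = 1.

Reasoning: D_8 has order 2*8 = 16 with 7 conjugacy classes, hence 7 irreducibles. Sum of squared dims 1 + 1 + 1 + 1 + 4 + 4 + 4 = 16 = |G|. Linear characters come from the abelianisation; the 2-dimensional irreps have character r^k -> 2*cos(2*pi*j*k/8), reflections -> 0.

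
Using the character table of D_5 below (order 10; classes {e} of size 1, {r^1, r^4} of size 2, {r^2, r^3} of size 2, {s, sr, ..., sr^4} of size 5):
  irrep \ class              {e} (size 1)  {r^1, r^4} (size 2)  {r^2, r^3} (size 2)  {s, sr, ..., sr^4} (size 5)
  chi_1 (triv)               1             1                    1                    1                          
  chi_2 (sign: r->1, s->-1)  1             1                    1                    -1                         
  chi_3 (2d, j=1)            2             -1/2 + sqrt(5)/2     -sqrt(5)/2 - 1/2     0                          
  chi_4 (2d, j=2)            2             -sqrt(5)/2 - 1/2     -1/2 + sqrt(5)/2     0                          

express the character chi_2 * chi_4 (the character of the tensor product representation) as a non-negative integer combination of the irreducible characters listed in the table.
chi_2 tensor chi_4 = chi_4 (all other irreducibles have multiplicity 0).

Argument: The character of a tensor product is the pointwise product (chi_2 * chi_4)(C) = chi_2(C) * chi_4(C):
  {e}: (1)*(2), {r^1, r^4}: (1)*(-sqrt(5)/2 - 1/2), {r^2, r^3}: (1)*(-1/2 + sqrt(5)/2), {s, sr, ..., sr^4}: (-1)*(0)
so (chi_2 * chi_4) takes values
  {e} -> 2, {r^1, r^4} -> -sqrt(5)/2 - 1/2, {r^2, r^3} -> -1/2 + sqrt(5)/2, {s, sr, ..., sr^4} -> 0.
Now take the inner product of this character with each irreducible chi from the table, <chi_2*chi_4, chi> = (1/10) sum_C |C| (chi_2*chi_4)(C) conj(chi(C)):
  <chi_2*chi_4, chi_1> = (1/10)[1*(2)*conj(1) + 2*(-sqrt(5)/2 - 1/2)*conj(1) + 2*(-1/2 + sqrt(5)/2)*conj(1) + 5*(0)*conj(1)]
      = (1/10)[(2) + (-sqrt(5) - 1) + (-1 + sqrt(5)) + (0)] = 0/10 = 0
  <chi_2*chi_4, chi_2> = (1/10)[1*(2)*conj(1) + 2*(-sqrt(5)/2 - 1/2)*conj(1) + 2*(-1/2 + sqrt(5)/2)*conj(1) + 5*(0)*conj(-1)]
      = (1/10)[(2) + (-sqrt(5) - 1) + (-1 + sqrt(5)) + (0)] = 0/10 = 0
  <chi_2*chi_4, chi_3> = (1/10)[1*(2)*conj(2) + 2*(-sqrt(5)/2 - 1/2)*conj(-1/2 + sqrt(5)/2) + 2*(-1/2 + sqrt(5)/2)*conj(-sqrt(5)/2 - 1/2) + 5*(0)*conj(0)]
      = (1/10)[(4) + (-2) + (-2) + (0)] = 0/10 = 0
  <chi_2*chi_4, chi_4> = (1/10)[1*(2)*conj(2) + 2*(-sqrt(5)/2 - 1/2)*conj(-sqrt(5)/2 - 1/2) + 2*(-1/2 + sqrt(5)/2)*conj(-1/2 + sqrt(5)/2) + 5*(0)*conj(0)]
      = (1/10)[(4) + (sqrt(5) + 3) + (3 - sqrt(5)) + (0)] = 10/10 = 1
Hence the multiplicities are chi_4: 1. Dimension check: dim(chi_2)*dim(chi_4) = 1*2 = 2 and sum (mult * dim) = 1*2 = 2.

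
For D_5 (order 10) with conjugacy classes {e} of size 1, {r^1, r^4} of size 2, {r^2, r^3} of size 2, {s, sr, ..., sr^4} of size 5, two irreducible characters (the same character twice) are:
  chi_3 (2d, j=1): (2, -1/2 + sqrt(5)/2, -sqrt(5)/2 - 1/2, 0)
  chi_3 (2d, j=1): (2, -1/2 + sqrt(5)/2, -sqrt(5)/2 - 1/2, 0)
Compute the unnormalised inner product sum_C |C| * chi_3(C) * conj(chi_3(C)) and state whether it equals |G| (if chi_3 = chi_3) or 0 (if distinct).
Sum = 10 = |G| = 10; so <chi_3, chi_3> = 1 (norm-1 confirms irreducibility).

Working: Compute term by term over conjugacy classes (|C| * chi_3(C) * conj(chi_3(C))):
  1*(2)*conj(2) + 2*(-1/2 + sqrt(5)/2)*conj(-1/2 + sqrt(5)/2) + 2*(-sqrt(5)/2 - 1/2)*conj(-sqrt(5)/2 - 1/2) + 5*(0)*conj(0)
  = (4) + (3 - sqrt(5)) + (sqrt(5) + 3) + (0)
  = 10.
Dividing by |G| = 10 gives 10/10 = 1, matching the row-orthogonality relation <chi_3, chi_3> = [chi_3 = chi_3].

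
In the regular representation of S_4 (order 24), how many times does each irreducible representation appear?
Each irreducible V_i of dimension d_i appears with multiplicity d_i, i.e. rho_reg = (direct sum over all irreducibles V_i) d_i V_i. The irreducible dimensions for S_4 are 1, 1, 2, 3, 3: 2 irreducibles of dimension 1, each with multiplicity 1; 1 irreducible of dimension 2, with multiplicity 2; 2 irreducibles of dimension 3, each with multiplicity 3. Total dimension 2*1*1 + 1*2*2 + 2*3*3 = 24 = |G|.

Details: General theorem: in the regular representation of a finite group G, each irreducible appears with multiplicity equal to its dimension. Check: dim(rho_reg) = sum d_i^2 = 1 + 1 + 4 + 9 + 9 = 24 = |G|.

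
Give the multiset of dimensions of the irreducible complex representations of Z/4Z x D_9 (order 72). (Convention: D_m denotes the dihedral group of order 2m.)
Dimensions: 1, 1, 1, 1, 1, 1, 1, 1, 2, 2, 2, 2, 2, 2, 2, 2, 2, 2, 2, 2, 2, 2, 2, 2

Proof sketch: There are 24 irreducibles (= number of conjugacy classes). Their dimensions d_i satisfy sum d_i^2 = |G| = 72: 1 + 1 + 1 + 1 + 1 + 1 + 1 + 1 + 4 + 4 + 4 + 4 + 4 + 4 + 4 + 4 + 4 + 4 + 4 + 4 + 4 + 4 + 4 + 4 = 72. (For the product with Z/4Z: each of the 4 1-dim characters of Z/4Z tensors with each irrep of D_9, giving 4 copies of each D_9-dimension.)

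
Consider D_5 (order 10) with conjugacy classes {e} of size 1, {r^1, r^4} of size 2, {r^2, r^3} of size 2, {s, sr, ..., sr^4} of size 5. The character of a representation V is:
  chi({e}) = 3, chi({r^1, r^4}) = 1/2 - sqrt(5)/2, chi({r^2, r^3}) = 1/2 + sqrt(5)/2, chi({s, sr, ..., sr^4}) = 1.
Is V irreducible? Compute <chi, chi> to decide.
Not irreducible (reducible): <chi, chi> = 2 > 1.

Justification: <chi, chi> = (1/|G|) sum_C |C| * |chi(C)|^2 = (1/10)[1*|3|^2 + 2*|1/2 - sqrt(5)/2|^2 + 2*|1/2 + sqrt(5)/2|^2 + 5*|1|^2]
  = (1/10)[(9) + (3 - sqrt(5)) + (sqrt(5) + 3) + (5)] = 20/10 = 2.
A character is irreducible iff <chi, chi> = 1, so this representation is reducible.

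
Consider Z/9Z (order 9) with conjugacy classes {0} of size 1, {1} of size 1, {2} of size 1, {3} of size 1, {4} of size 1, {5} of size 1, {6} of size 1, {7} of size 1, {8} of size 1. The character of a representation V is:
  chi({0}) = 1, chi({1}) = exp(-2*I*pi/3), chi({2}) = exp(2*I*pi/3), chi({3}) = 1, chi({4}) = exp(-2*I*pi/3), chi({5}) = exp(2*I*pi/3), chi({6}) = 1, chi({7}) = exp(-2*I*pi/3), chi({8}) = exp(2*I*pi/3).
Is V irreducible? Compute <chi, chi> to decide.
Irreducible: <chi, chi> = 1.

Solution. <chi, chi> = (1/|G|) sum_C |C| * |chi(C)|^2 = (1/9)[1*|1|^2 + 1*|exp(-2*I*pi/3)|^2 + 1*|exp(2*I*pi/3)|^2 + 1*|1|^2 + 1*|exp(-2*I*pi/3)|^2 + 1*|exp(2*I*pi/3)|^2 + 1*|1|^2 + 1*|exp(-2*I*pi/3)|^2 + 1*|exp(2*I*pi/3)|^2]
  = (1/9)[(1) + (1) + (1) + (1) + (1) + (1) + (1) + (1) + (1)] = 9/9 = 1.
(Exp terms are combined using exp(i*s)*conj(exp(i*t)) = exp(i*(s-t)), and sums of them are collapsed using the identity that for every m > 1 the m distinct m-th roots of unity sum to 0, e.g. 1 + exp(2*I*pi/3) + exp(-2*I*pi/3) = 0.)
A character is irreducible iff <chi, chi> = 1, so this representation is irreducible.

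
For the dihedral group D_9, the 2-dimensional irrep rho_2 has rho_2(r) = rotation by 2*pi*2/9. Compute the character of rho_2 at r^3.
chi_{rho_2}(r^3) = 2*cos(2*pi*2*3/9) = -1

Argument: rho_2(r^3) is rotation by angle 2*pi*2*3/9, whose trace is 2*cos(2*pi*2*3/9) = -1.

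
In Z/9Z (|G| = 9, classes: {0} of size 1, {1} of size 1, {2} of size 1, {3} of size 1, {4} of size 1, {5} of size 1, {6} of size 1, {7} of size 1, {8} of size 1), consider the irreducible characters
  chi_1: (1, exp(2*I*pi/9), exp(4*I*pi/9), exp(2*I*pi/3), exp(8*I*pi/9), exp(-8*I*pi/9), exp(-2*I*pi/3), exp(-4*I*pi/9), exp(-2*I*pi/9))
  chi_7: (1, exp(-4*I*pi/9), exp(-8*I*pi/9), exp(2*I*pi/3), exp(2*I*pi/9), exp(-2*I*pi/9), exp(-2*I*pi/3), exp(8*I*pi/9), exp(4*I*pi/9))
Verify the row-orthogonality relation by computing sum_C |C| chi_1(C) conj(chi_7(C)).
Sum = 0; so <chi_1, chi_7> = 0 (distinct irreducibles are orthogonal).

Derivation: Compute term by term over conjugacy classes (|C| * chi_1(C) * conj(chi_7(C))):
  1*(1)*conj(1) + 1*(exp(2*I*pi/9))*conj(exp(-4*I*pi/9)) + 1*(exp(4*I*pi/9))*conj(exp(-8*I*pi/9)) + 1*(exp(2*I*pi/3))*conj(exp(2*I*pi/3)) + 1*(exp(8*I*pi/9))*conj(exp(2*I*pi/9)) + 1*(exp(-8*I*pi/9))*conj(exp(-2*I*pi/9)) + 1*(exp(-2*I*pi/3))*conj(exp(-2*I*pi/3)) + 1*(exp(-4*I*pi/9))*conj(exp(8*I*pi/9)) + 1*(exp(-2*I*pi/9))*conj(exp(4*I*pi/9))
  = (1) + (exp(2*I*pi/3)) + (exp(-2*I*pi/3)) + (1) + (exp(2*I*pi/3)) + (exp(-2*I*pi/3)) + (1) + (exp(2*I*pi/3)) + (exp(-2*I*pi/3))
  = 0.
(Exp terms are combined using exp(i*s)*conj(exp(i*t)) = exp(i*(s-t)), and sums of them are collapsed using the identity that for every m > 1 the m distinct m-th roots of unity sum to 0, e.g. 1 + exp(2*I*pi/3) + exp(-2*I*pi/3) = 0.)
Dividing by |G| = 9 gives 0/9 = 0, matching the row-orthogonality relation <chi_1, chi_7> = [chi_1 = chi_7].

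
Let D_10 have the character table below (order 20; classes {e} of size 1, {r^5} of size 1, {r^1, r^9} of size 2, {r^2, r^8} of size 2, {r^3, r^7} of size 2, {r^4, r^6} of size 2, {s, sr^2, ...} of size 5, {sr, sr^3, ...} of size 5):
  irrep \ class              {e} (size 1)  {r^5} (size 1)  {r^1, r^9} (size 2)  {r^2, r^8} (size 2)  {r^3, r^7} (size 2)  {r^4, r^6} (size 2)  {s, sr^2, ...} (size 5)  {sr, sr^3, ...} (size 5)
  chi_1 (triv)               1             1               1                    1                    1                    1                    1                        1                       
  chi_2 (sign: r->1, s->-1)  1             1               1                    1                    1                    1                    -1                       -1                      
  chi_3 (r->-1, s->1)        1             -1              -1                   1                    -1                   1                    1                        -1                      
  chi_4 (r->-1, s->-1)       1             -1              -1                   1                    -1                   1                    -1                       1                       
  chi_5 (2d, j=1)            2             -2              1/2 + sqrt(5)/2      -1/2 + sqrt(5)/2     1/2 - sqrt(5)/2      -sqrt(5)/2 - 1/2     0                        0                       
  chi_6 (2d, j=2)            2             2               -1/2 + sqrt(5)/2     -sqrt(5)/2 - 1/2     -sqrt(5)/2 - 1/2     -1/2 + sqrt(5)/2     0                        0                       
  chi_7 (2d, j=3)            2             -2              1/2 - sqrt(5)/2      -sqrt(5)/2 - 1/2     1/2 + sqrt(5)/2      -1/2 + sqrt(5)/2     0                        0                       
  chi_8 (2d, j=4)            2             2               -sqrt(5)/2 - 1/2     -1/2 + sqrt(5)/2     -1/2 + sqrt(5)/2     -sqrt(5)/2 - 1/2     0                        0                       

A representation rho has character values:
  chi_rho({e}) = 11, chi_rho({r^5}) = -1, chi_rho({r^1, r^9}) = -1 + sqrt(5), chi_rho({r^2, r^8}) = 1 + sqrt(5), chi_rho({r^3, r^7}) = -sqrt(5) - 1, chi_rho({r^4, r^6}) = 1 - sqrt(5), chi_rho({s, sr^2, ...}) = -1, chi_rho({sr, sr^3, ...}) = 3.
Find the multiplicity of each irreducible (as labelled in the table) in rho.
Multiplicities: chi_1: 1, chi_2: 0, chi_3: 0, chi_4: 2, chi_5: 2, chi_6: 1, chi_7: 0, chi_8: 1.

Derivation: Use <chi_rho, chi> = (1/|G|) sum_C |C| * chi_rho(C) * conj(chi(C)) with |G| = 20 for each irreducible chi in the table:
  <chi_rho, chi_1> = (1/20)[1*(11)*conj(1) + 1*(-1)*conj(1) + 2*(-1 + sqrt(5))*conj(1) + 2*(1 + sqrt(5))*conj(1) + 2*(-sqrt(5) - 1)*conj(1) + 2*(1 - sqrt(5))*conj(1) + 5*(-1)*conj(1) + 5*(3)*conj(1)]
      = (1/20)[(11) + (-1) + (-2 + 2*sqrt(5)) + (2 + 2*sqrt(5)) + (-2*sqrt(5) - 2) + (2 - 2*sqrt(5)) + (-5) + (15)] = 20/20 = 1
  <chi_rho, chi_2> = (1/20)[1*(11)*conj(1) + 1*(-1)*conj(1) + 2*(-1 + sqrt(5))*conj(1) + 2*(1 + sqrt(5))*conj(1) + 2*(-sqrt(5) - 1)*conj(1) + 2*(1 - sqrt(5))*conj(1) + 5*(-1)*conj(-1) + 5*(3)*conj(-1)]
      = (1/20)[(11) + (-1) + (-2 + 2*sqrt(5)) + (2 + 2*sqrt(5)) + (-2*sqrt(5) - 2) + (2 - 2*sqrt(5)) + (5) + (-15)] = 0/20 = 0
  <chi_rho, chi_3> = (1/20)[1*(11)*conj(1) + 1*(-1)*conj(-1) + 2*(-1 + sqrt(5))*conj(-1) + 2*(1 + sqrt(5))*conj(1) + 2*(-sqrt(5) - 1)*conj(-1) + 2*(1 - sqrt(5))*conj(1) + 5*(-1)*conj(1) + 5*(3)*conj(-1)]
      = (1/20)[(11) + (1) + (2 - 2*sqrt(5)) + (2 + 2*sqrt(5)) + (2 + 2*sqrt(5)) + (2 - 2*sqrt(5)) + (-5) + (-15)] = 0/20 = 0
  <chi_rho, chi_4> = (1/20)[1*(11)*conj(1) + 1*(-1)*conj(-1) + 2*(-1 + sqrt(5))*conj(-1) + 2*(1 + sqrt(5))*conj(1) + 2*(-sqrt(5) - 1)*conj(-1) + 2*(1 - sqrt(5))*conj(1) + 5*(-1)*conj(-1) + 5*(3)*conj(1)]
      = (1/20)[(11) + (1) + (2 - 2*sqrt(5)) + (2 + 2*sqrt(5)) + (2 + 2*sqrt(5)) + (2 - 2*sqrt(5)) + (5) + (15)] = 40/20 = 2
  <chi_rho, chi_5> = (1/20)[1*(11)*conj(2) + 1*(-1)*conj(-2) + 2*(-1 + sqrt(5))*conj(1/2 + sqrt(5)/2) + 2*(1 + sqrt(5))*conj(-1/2 + sqrt(5)/2) + 2*(-sqrt(5) - 1)*conj(1/2 - sqrt(5)/2) + 2*(1 - sqrt(5))*conj(-sqrt(5)/2 - 1/2) + 5*(-1)*conj(0) + 5*(3)*conj(0)]
      = (1/20)[(22) + (2) + (4) + (4) + (4) + (4) + (0) + (0)] = 40/20 = 2
  <chi_rho, chi_6> = (1/20)[1*(11)*conj(2) + 1*(-1)*conj(2) + 2*(-1 + sqrt(5))*conj(-1/2 + sqrt(5)/2) + 2*(1 + sqrt(5))*conj(-sqrt(5)/2 - 1/2) + 2*(-sqrt(5) - 1)*conj(-sqrt(5)/2 - 1/2) + 2*(1 - sqrt(5))*conj(-1/2 + sqrt(5)/2) + 5*(-1)*conj(0) + 5*(3)*conj(0)]
      = (1/20)[(22) + (-2) + (6 - 2*sqrt(5)) + (-6 - 2*sqrt(5)) + (2*sqrt(5) + 6) + (-6 + 2*sqrt(5)) + (0) + (0)] = 20/20 = 1
  <chi_rho, chi_7> = (1/20)[1*(11)*conj(2) + 1*(-1)*conj(-2) + 2*(-1 + sqrt(5))*conj(1/2 - sqrt(5)/2) + 2*(1 + sqrt(5))*conj(-sqrt(5)/2 - 1/2) + 2*(-sqrt(5) - 1)*conj(1/2 + sqrt(5)/2) + 2*(1 - sqrt(5))*conj(-1/2 + sqrt(5)/2) + 5*(-1)*conj(0) + 5*(3)*conj(0)]
      = (1/20)[(22) + (2) + (-6 + 2*sqrt(5)) + (-6 - 2*sqrt(5)) + (-6 - 2*sqrt(5)) + (-6 + 2*sqrt(5)) + (0) + (0)] = 0/20 = 0
  <chi_rho, chi_8> = (1/20)[1*(11)*conj(2) + 1*(-1)*conj(2) + 2*(-1 + sqrt(5))*conj(-sqrt(5)/2 - 1/2) + 2*(1 + sqrt(5))*conj(-1/2 + sqrt(5)/2) + 2*(-sqrt(5) - 1)*conj(-1/2 + sqrt(5)/2) + 2*(1 - sqrt(5))*conj(-sqrt(5)/2 - 1/2) + 5*(-1)*conj(0) + 5*(3)*conj(0)]
      = (1/20)[(22) + (-2) + (-4) + (4) + (-4) + (4) + (0) + (0)] = 20/20 = 1
Dimension check: dim(rho) = sum (mult * dim) = 1*1 + 0*1 + 0*1 + 2*1 + 2*2 + 1*2 + 0*2 + 1*2 = 11 = chi_rho(e) = 11.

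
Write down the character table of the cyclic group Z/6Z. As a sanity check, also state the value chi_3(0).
Character table of Z/6Z (irreps indexed chi_0,...,chi_5 with chi_k(m) = zeta_6^(k*m), zeta_6 = exp(2*pi*i/6)):
  irrep \ class  {0} (size 1)  {1} (size 1)    {2} (size 1)    {3} (size 1)  {4} (size 1)    {5} (size 1)  
  chi_0          1             1               1               1             1               1             
  chi_1          1             exp(I*pi/3)     exp(2*I*pi/3)   -1            exp(-2*I*pi/3)  exp(-I*pi/3)  
  chi_2          1             exp(2*I*pi/3)   exp(-2*I*pi/3)  1             exp(2*I*pi/3)   exp(-2*I*pi/3)
  chi_3          1             -1              1               -1            1               -1            
  chi_4          1             exp(-2*I*pi/3)  exp(2*I*pi/3)   1             exp(-2*I*pi/3)  exp(2*I*pi/3) 
  chi_5          1             exp(-I*pi/3)    exp(-2*I*pi/3)  -1            exp(2*I*pi/3)   exp(I*pi/3)   

Spot check: chi_3(0) = zeta_6^(3*0) = zeta_6^0 = 1.

Explanation: Z/6Z is abelian, so all 6 irreducible complex representations are 1-dimensional. They are given by chi_k(m) = zeta_6^(k*m) for k = 0,...,5. Row orthogonality: sum_m chi_k(m) conj(chi_l(m)) = 6 * [k = l].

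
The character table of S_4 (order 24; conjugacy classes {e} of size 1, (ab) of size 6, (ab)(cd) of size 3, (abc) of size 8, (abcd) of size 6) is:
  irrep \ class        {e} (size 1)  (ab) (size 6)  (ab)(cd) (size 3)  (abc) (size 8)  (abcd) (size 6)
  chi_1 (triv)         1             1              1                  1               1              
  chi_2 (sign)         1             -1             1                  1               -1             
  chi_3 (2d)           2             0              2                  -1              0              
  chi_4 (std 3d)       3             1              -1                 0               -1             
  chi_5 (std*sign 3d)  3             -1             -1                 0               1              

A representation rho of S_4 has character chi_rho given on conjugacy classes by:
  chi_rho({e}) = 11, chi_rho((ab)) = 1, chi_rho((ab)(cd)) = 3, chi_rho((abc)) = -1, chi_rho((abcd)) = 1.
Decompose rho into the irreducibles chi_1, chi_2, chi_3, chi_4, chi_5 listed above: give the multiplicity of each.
Multiplicities: chi_1: 1, chi_2: 0, chi_3: 2, chi_4: 1, chi_5: 1.

Why: Use <chi_rho, chi> = (1/|G|) sum_C |C| * chi_rho(C) * conj(chi(C)) with |G| = 24 for each irreducible chi in the table:
  <chi_rho, chi_1> = (1/24)[1*(11)*conj(1) + 6*(1)*conj(1) + 3*(3)*conj(1) + 8*(-1)*conj(1) + 6*(1)*conj(1)]
      = (1/24)[(11) + (6) + (9) + (-8) + (6)] = 24/24 = 1
  <chi_rho, chi_2> = (1/24)[1*(11)*conj(1) + 6*(1)*conj(-1) + 3*(3)*conj(1) + 8*(-1)*conj(1) + 6*(1)*conj(-1)]
      = (1/24)[(11) + (-6) + (9) + (-8) + (-6)] = 0/24 = 0
  <chi_rho, chi_3> = (1/24)[1*(11)*conj(2) + 6*(1)*conj(0) + 3*(3)*conj(2) + 8*(-1)*conj(-1) + 6*(1)*conj(0)]
      = (1/24)[(22) + (0) + (18) + (8) + (0)] = 48/24 = 2
  <chi_rho, chi_4> = (1/24)[1*(11)*conj(3) + 6*(1)*conj(1) + 3*(3)*conj(-1) + 8*(-1)*conj(0) + 6*(1)*conj(-1)]
      = (1/24)[(33) + (6) + (-9) + (0) + (-6)] = 24/24 = 1
  <chi_rho, chi_5> = (1/24)[1*(11)*conj(3) + 6*(1)*conj(-1) + 3*(3)*conj(-1) + 8*(-1)*conj(0) + 6*(1)*conj(1)]
      = (1/24)[(33) + (-6) + (-9) + (0) + (6)] = 24/24 = 1
Dimension check: dim(rho) = sum (mult * dim) = 1*1 + 0*1 + 2*2 + 1*3 + 1*3 = 11 = chi_rho(e) = 11.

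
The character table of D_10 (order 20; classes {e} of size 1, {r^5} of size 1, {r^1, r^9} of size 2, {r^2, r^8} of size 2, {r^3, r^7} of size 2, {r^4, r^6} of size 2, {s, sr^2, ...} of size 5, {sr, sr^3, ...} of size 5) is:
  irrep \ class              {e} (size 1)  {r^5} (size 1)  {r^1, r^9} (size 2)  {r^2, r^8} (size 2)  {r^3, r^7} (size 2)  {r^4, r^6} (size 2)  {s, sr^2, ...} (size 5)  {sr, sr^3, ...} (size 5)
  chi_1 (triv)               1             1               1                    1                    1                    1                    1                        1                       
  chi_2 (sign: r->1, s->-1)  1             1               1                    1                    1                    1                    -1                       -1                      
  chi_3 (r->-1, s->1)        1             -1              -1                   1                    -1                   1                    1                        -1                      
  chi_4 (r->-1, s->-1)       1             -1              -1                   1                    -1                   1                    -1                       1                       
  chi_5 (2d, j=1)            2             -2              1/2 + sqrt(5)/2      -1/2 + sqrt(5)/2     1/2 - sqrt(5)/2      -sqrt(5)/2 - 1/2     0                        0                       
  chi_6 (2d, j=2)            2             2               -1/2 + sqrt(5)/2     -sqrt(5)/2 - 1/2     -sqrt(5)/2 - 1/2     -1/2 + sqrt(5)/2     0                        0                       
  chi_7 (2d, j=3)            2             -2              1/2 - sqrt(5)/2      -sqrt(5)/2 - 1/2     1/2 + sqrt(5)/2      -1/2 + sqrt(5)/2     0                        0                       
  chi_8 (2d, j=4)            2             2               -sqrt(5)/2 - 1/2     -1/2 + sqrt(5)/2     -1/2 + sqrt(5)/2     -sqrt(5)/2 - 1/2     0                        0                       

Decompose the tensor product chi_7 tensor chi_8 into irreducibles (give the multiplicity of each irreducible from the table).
chi_7 tensor chi_8 = chi_5 + chi_7 (all other irreducibles have multiplicity 0).

Justification: The character of a tensor product is the pointwise product (chi_7 * chi_8)(C) = chi_7(C) * chi_8(C):
  {e}: (2)*(2), {r^5}: (-2)*(2), {r^1, r^9}: (1/2 - sqrt(5)/2)*(-sqrt(5)/2 - 1/2), {r^2, r^8}: (-sqrt(5)/2 - 1/2)*(-1/2 + sqrt(5)/2), {r^3, r^7}: (1/2 + sqrt(5)/2)*(-1/2 + sqrt(5)/2), {r^4, r^6}: (-1/2 + sqrt(5)/2)*(-sqrt(5)/2 - 1/2), {s, sr^2, ...}: (0)*(0), {sr, sr^3, ...}: (0)*(0)
so (chi_7 * chi_8) takes values
  {e} -> 4, {r^5} -> -4, {r^1, r^9} -> 1, {r^2, r^8} -> -1, {r^3, r^7} -> 1, {r^4, r^6} -> -1, {s, sr^2, ...} -> 0, {sr, sr^3, ...} -> 0.
Now take the inner product of this character with each irreducible chi from the table, <chi_7*chi_8, chi> = (1/20) sum_C |C| (chi_7*chi_8)(C) conj(chi(C)):
  <chi_7*chi_8, chi_1> = (1/20)[1*(4)*conj(1) + 1*(-4)*conj(1) + 2*(1)*conj(1) + 2*(-1)*conj(1) + 2*(1)*conj(1) + 2*(-1)*conj(1) + 5*(0)*conj(1) + 5*(0)*conj(1)]
      = (1/20)[(4) + (-4) + (2) + (-2) + (2) + (-2) + (0) + (0)] = 0/20 = 0
  <chi_7*chi_8, chi_2> = (1/20)[1*(4)*conj(1) + 1*(-4)*conj(1) + 2*(1)*conj(1) + 2*(-1)*conj(1) + 2*(1)*conj(1) + 2*(-1)*conj(1) + 5*(0)*conj(-1) + 5*(0)*conj(-1)]
      = (1/20)[(4) + (-4) + (2) + (-2) + (2) + (-2) + (0) + (0)] = 0/20 = 0
  <chi_7*chi_8, chi_3> = (1/20)[1*(4)*conj(1) + 1*(-4)*conj(-1) + 2*(1)*conj(-1) + 2*(-1)*conj(1) + 2*(1)*conj(-1) + 2*(-1)*conj(1) + 5*(0)*conj(1) + 5*(0)*conj(-1)]
      = (1/20)[(4) + (4) + (-2) + (-2) + (-2) + (-2) + (0) + (0)] = 0/20 = 0
  <chi_7*chi_8, chi_4> = (1/20)[1*(4)*conj(1) + 1*(-4)*conj(-1) + 2*(1)*conj(-1) + 2*(-1)*conj(1) + 2*(1)*conj(-1) + 2*(-1)*conj(1) + 5*(0)*conj(-1) + 5*(0)*conj(1)]
      = (1/20)[(4) + (4) + (-2) + (-2) + (-2) + (-2) + (0) + (0)] = 0/20 = 0
  <chi_7*chi_8, chi_5> = (1/20)[1*(4)*conj(2) + 1*(-4)*conj(-2) + 2*(1)*conj(1/2 + sqrt(5)/2) + 2*(-1)*conj(-1/2 + sqrt(5)/2) + 2*(1)*conj(1/2 - sqrt(5)/2) + 2*(-1)*conj(-sqrt(5)/2 - 1/2) + 5*(0)*conj(0) + 5*(0)*conj(0)]
      = (1/20)[(8) + (8) + (1 + sqrt(5)) + (1 - sqrt(5)) + (1 - sqrt(5)) + (1 + sqrt(5)) + (0) + (0)] = 20/20 = 1
  <chi_7*chi_8, chi_6> = (1/20)[1*(4)*conj(2) + 1*(-4)*conj(2) + 2*(1)*conj(-1/2 + sqrt(5)/2) + 2*(-1)*conj(-sqrt(5)/2 - 1/2) + 2*(1)*conj(-sqrt(5)/2 - 1/2) + 2*(-1)*conj(-1/2 + sqrt(5)/2) + 5*(0)*conj(0) + 5*(0)*conj(0)]
      = (1/20)[(8) + (-8) + (-1 + sqrt(5)) + (1 + sqrt(5)) + (-sqrt(5) - 1) + (1 - sqrt(5)) + (0) + (0)] = 0/20 = 0
  <chi_7*chi_8, chi_7> = (1/20)[1*(4)*conj(2) + 1*(-4)*conj(-2) + 2*(1)*conj(1/2 - sqrt(5)/2) + 2*(-1)*conj(-sqrt(5)/2 - 1/2) + 2*(1)*conj(1/2 + sqrt(5)/2) + 2*(-1)*conj(-1/2 + sqrt(5)/2) + 5*(0)*conj(0) + 5*(0)*conj(0)]
      = (1/20)[(8) + (8) + (1 - sqrt(5)) + (1 + sqrt(5)) + (1 + sqrt(5)) + (1 - sqrt(5)) + (0) + (0)] = 20/20 = 1
  <chi_7*chi_8, chi_8> = (1/20)[1*(4)*conj(2) + 1*(-4)*conj(2) + 2*(1)*conj(-sqrt(5)/2 - 1/2) + 2*(-1)*conj(-1/2 + sqrt(5)/2) + 2*(1)*conj(-1/2 + sqrt(5)/2) + 2*(-1)*conj(-sqrt(5)/2 - 1/2) + 5*(0)*conj(0) + 5*(0)*conj(0)]
      = (1/20)[(8) + (-8) + (-sqrt(5) - 1) + (1 - sqrt(5)) + (-1 + sqrt(5)) + (1 + sqrt(5)) + (0) + (0)] = 0/20 = 0
Hence the multiplicities are chi_5: 1, chi_7: 1. Dimension check: dim(chi_7)*dim(chi_8) = 2*2 = 4 and sum (mult * dim) = 1*2 + 1*2 = 4.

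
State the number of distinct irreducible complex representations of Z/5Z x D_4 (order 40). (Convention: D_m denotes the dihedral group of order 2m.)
25

Explanation: The number of irreducible complex representations of a finite group equals its number of conjugacy classes. For a direct product, #classes(G x H) = #classes(G) * #classes(H). Z/5Z has 5 classes (abelian), D_4 has 5 classes, so 5 * 5 = 25, so Z/5Z x D_4 (order 40) has exactly 25 irreducible complex representations.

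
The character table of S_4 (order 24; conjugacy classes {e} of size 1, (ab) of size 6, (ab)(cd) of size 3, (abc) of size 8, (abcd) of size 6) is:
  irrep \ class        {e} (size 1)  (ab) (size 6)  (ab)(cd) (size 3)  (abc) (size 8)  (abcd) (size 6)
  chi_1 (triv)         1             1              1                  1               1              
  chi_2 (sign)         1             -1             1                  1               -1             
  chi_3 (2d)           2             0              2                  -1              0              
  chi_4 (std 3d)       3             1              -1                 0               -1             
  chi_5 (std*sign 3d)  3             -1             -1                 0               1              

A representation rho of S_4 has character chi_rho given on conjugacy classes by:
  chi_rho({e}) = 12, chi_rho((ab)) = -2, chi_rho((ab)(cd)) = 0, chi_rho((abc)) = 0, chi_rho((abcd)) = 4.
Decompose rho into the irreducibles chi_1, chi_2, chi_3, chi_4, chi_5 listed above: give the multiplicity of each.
Multiplicities: chi_1: 1, chi_2: 0, chi_3: 1, chi_4: 0, chi_5: 3.

Proof sketch: Use <chi_rho, chi> = (1/|G|) sum_C |C| * chi_rho(C) * conj(chi(C)) with |G| = 24 for each irreducible chi in the table:
  <chi_rho, chi_1> = (1/24)[1*(12)*conj(1) + 6*(-2)*conj(1) + 3*(0)*conj(1) + 8*(0)*conj(1) + 6*(4)*conj(1)]
      = (1/24)[(12) + (-12) + (0) + (0) + (24)] = 24/24 = 1
  <chi_rho, chi_2> = (1/24)[1*(12)*conj(1) + 6*(-2)*conj(-1) + 3*(0)*conj(1) + 8*(0)*conj(1) + 6*(4)*conj(-1)]
      = (1/24)[(12) + (12) + (0) + (0) + (-24)] = 0/24 = 0
  <chi_rho, chi_3> = (1/24)[1*(12)*conj(2) + 6*(-2)*conj(0) + 3*(0)*conj(2) + 8*(0)*conj(-1) + 6*(4)*conj(0)]
      = (1/24)[(24) + (0) + (0) + (0) + (0)] = 24/24 = 1
  <chi_rho, chi_4> = (1/24)[1*(12)*conj(3) + 6*(-2)*conj(1) + 3*(0)*conj(-1) + 8*(0)*conj(0) + 6*(4)*conj(-1)]
      = (1/24)[(36) + (-12) + (0) + (0) + (-24)] = 0/24 = 0
  <chi_rho, chi_5> = (1/24)[1*(12)*conj(3) + 6*(-2)*conj(-1) + 3*(0)*conj(-1) + 8*(0)*conj(0) + 6*(4)*conj(1)]
      = (1/24)[(36) + (12) + (0) + (0) + (24)] = 72/24 = 3
Dimension check: dim(rho) = sum (mult * dim) = 1*1 + 0*1 + 1*2 + 0*3 + 3*3 = 12 = chi_rho(e) = 12.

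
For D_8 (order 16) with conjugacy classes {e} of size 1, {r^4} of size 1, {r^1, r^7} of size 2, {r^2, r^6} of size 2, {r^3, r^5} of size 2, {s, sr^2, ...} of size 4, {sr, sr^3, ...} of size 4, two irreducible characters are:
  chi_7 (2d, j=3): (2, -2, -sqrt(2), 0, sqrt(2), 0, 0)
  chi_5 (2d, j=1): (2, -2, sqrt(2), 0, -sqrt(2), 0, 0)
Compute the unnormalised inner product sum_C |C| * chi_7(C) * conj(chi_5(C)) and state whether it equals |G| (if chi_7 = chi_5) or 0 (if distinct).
Sum = 0; so <chi_7, chi_5> = 0 (distinct irreducibles are orthogonal).

Derivation: Compute term by term over conjugacy classes (|C| * chi_7(C) * conj(chi_5(C))):
  1*(2)*conj(2) + 1*(-2)*conj(-2) + 2*(-sqrt(2))*conj(sqrt(2)) + 2*(0)*conj(0) + 2*(sqrt(2))*conj(-sqrt(2)) + 4*(0)*conj(0) + 4*(0)*conj(0)
  = (4) + (4) + (-4) + (0) + (-4) + (0) + (0)
  = 0.
Dividing by |G| = 16 gives 0/16 = 0, matching the row-orthogonality relation <chi_7, chi_5> = [chi_7 = chi_5].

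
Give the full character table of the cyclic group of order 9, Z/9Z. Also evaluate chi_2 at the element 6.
Character table of Z/9Z (irreps indexed chi_0,...,chi_8 with chi_k(m) = zeta_9^(k*m), zeta_9 = exp(2*pi*i/9)):
  irrep \ class  {0} (size 1)  {1} (size 1)    {2} (size 1)    {3} (size 1)    {4} (size 1)    {5} (size 1)    {6} (size 1)    {7} (size 1)    {8} (size 1)  
  chi_0          1             1               1               1               1               1               1               1               1             
  chi_1          1             exp(2*I*pi/9)   exp(4*I*pi/9)   exp(2*I*pi/3)   exp(8*I*pi/9)   exp(-8*I*pi/9)  exp(-2*I*pi/3)  exp(-4*I*pi/9)  exp(-2*I*pi/9)
  chi_2          1             exp(4*I*pi/9)   exp(8*I*pi/9)   exp(-2*I*pi/3)  exp(-2*I*pi/9)  exp(2*I*pi/9)   exp(2*I*pi/3)   exp(-8*I*pi/9)  exp(-4*I*pi/9)
  chi_3          1             exp(2*I*pi/3)   exp(-2*I*pi/3)  1               exp(2*I*pi/3)   exp(-2*I*pi/3)  1               exp(2*I*pi/3)   exp(-2*I*pi/3)
  chi_4          1             exp(8*I*pi/9)   exp(-2*I*pi/9)  exp(2*I*pi/3)   exp(-4*I*pi/9)  exp(4*I*pi/9)   exp(-2*I*pi/3)  exp(2*I*pi/9)   exp(-8*I*pi/9)
  chi_5          1             exp(-8*I*pi/9)  exp(2*I*pi/9)   exp(-2*I*pi/3)  exp(4*I*pi/9)   exp(-4*I*pi/9)  exp(2*I*pi/3)   exp(-2*I*pi/9)  exp(8*I*pi/9) 
  chi_6          1             exp(-2*I*pi/3)  exp(2*I*pi/3)   1               exp(-2*I*pi/3)  exp(2*I*pi/3)   1               exp(-2*I*pi/3)  exp(2*I*pi/3) 
  chi_7          1             exp(-4*I*pi/9)  exp(-8*I*pi/9)  exp(2*I*pi/3)   exp(2*I*pi/9)   exp(-2*I*pi/9)  exp(-2*I*pi/3)  exp(8*I*pi/9)   exp(4*I*pi/9) 
  chi_8          1             exp(-2*I*pi/9)  exp(-4*I*pi/9)  exp(-2*I*pi/3)  exp(-8*I*pi/9)  exp(8*I*pi/9)   exp(2*I*pi/3)   exp(4*I*pi/9)   exp(2*I*pi/9) 

Spot check: chi_2(6) = zeta_9^(2*6) = zeta_9^12 = exp(2*I*pi/3).

Explanation: Z/9Z is abelian, so all 9 irreducible complex representations are 1-dimensional. They are given by chi_k(m) = zeta_9^(k*m) for k = 0,...,8. Row orthogonality: sum_m chi_k(m) conj(chi_l(m)) = 9 * [k = l].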